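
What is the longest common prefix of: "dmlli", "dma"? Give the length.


Words: dmlli, dma
  Position 0: all 'd' => match
  Position 1: all 'm' => match
  Position 2: ('l', 'a') => mismatch, stop
LCP = "dm" (length 2)

2


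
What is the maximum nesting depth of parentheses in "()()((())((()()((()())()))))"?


Input: "()()((())((()()((()())()))))"
Tracking depth:
  Position 0 '(': depth becomes 1
  Position 1 ')': depth becomes 0
  Position 2 '(': depth becomes 1
  Position 3 ')': depth becomes 0
  Position 4 '(': depth becomes 1
  Position 5 '(': depth becomes 2
  Position 6 '(': depth becomes 3
  Position 7 ')': depth becomes 2
  Position 8 ')': depth becomes 1
  Position 9 '(': depth becomes 2
  Position 10 '(': depth becomes 3
  Position 11 '(': depth becomes 4
  Position 12 ')': depth becomes 3
  Position 13 '(': depth becomes 4
  Position 14 ')': depth becomes 3
  Position 15 '(': depth becomes 4
  Position 16 '(': depth becomes 5
  Position 17 '(': depth becomes 6
  Position 18 ')': depth becomes 5
  Position 19 '(': depth becomes 6
  Position 20 ')': depth becomes 5
  Position 21 ')': depth becomes 4
  Position 22 '(': depth becomes 5
  Position 23 ')': depth becomes 4
  Position 24 ')': depth becomes 3
  Position 25 ')': depth becomes 2
  Position 26 ')': depth becomes 1
  Position 27 ')': depth becomes 0
Maximum depth reached: 6

6


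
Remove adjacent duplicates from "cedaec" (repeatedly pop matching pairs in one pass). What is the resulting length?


Input: cedaec
Stack-based adjacent duplicate removal:
  Read 'c': push. Stack: c
  Read 'e': push. Stack: ce
  Read 'd': push. Stack: ced
  Read 'a': push. Stack: ceda
  Read 'e': push. Stack: cedae
  Read 'c': push. Stack: cedaec
Final stack: "cedaec" (length 6)

6


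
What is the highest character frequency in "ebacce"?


Input: ebacce
Character counts:
  'a': 1
  'b': 1
  'c': 2
  'e': 2
Maximum frequency: 2

2


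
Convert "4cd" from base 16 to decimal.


Input: "4cd" in base 16
Positional expansion:
  Digit '4' (value 4) x 16^2 = 1024
  Digit 'c' (value 12) x 16^1 = 192
  Digit 'd' (value 13) x 16^0 = 13
Sum = 1229

1229


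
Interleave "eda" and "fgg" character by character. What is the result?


Interleaving "eda" and "fgg":
  Position 0: 'e' from first, 'f' from second => "ef"
  Position 1: 'd' from first, 'g' from second => "dg"
  Position 2: 'a' from first, 'g' from second => "ag"
Result: efdgag

efdgag


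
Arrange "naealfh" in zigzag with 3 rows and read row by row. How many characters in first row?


Zigzag "naealfh" into 3 rows:
Placing characters:
  'n' => row 0
  'a' => row 1
  'e' => row 2
  'a' => row 1
  'l' => row 0
  'f' => row 1
  'h' => row 2
Rows:
  Row 0: "nl"
  Row 1: "aaf"
  Row 2: "eh"
First row length: 2

2


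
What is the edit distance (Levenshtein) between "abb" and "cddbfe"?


Computing edit distance: "abb" -> "cddbfe"
DP table:
           c    d    d    b    f    e
      0    1    2    3    4    5    6
  a   1    1    2    3    4    5    6
  b   2    2    2    3    3    4    5
  b   3    3    3    3    3    4    5
Edit distance = dp[3][6] = 5

5


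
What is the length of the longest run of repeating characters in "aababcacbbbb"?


Input: "aababcacbbbb"
Scanning for longest run:
  Position 1 ('a'): continues run of 'a', length=2
  Position 2 ('b'): new char, reset run to 1
  Position 3 ('a'): new char, reset run to 1
  Position 4 ('b'): new char, reset run to 1
  Position 5 ('c'): new char, reset run to 1
  Position 6 ('a'): new char, reset run to 1
  Position 7 ('c'): new char, reset run to 1
  Position 8 ('b'): new char, reset run to 1
  Position 9 ('b'): continues run of 'b', length=2
  Position 10 ('b'): continues run of 'b', length=3
  Position 11 ('b'): continues run of 'b', length=4
Longest run: 'b' with length 4

4


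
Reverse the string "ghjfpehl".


Input: ghjfpehl
Reading characters right to left:
  Position 7: 'l'
  Position 6: 'h'
  Position 5: 'e'
  Position 4: 'p'
  Position 3: 'f'
  Position 2: 'j'
  Position 1: 'h'
  Position 0: 'g'
Reversed: lhepfjhg

lhepfjhg


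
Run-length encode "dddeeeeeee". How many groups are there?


Input: dddeeeeeee
Scanning for consecutive runs:
  Group 1: 'd' x 3 (positions 0-2)
  Group 2: 'e' x 7 (positions 3-9)
Total groups: 2

2


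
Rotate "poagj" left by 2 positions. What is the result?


Input: "poagj", rotate left by 2
First 2 characters: "po"
Remaining characters: "agj"
Concatenate remaining + first: "agj" + "po" = "agjpo"

agjpo


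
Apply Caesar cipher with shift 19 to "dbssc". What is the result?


Caesar cipher: shift "dbssc" by 19
  'd' (pos 3) + 19 = pos 22 = 'w'
  'b' (pos 1) + 19 = pos 20 = 'u'
  's' (pos 18) + 19 = pos 11 = 'l'
  's' (pos 18) + 19 = pos 11 = 'l'
  'c' (pos 2) + 19 = pos 21 = 'v'
Result: wullv

wullv


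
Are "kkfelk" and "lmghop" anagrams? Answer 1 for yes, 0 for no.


Strings: "kkfelk", "lmghop"
Sorted first:  efkkkl
Sorted second: ghlmop
Differ at position 0: 'e' vs 'g' => not anagrams

0


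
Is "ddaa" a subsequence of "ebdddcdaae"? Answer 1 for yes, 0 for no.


Check if "ddaa" is a subsequence of "ebdddcdaae"
Greedy scan:
  Position 0 ('e'): no match needed
  Position 1 ('b'): no match needed
  Position 2 ('d'): matches sub[0] = 'd'
  Position 3 ('d'): matches sub[1] = 'd'
  Position 4 ('d'): no match needed
  Position 5 ('c'): no match needed
  Position 6 ('d'): no match needed
  Position 7 ('a'): matches sub[2] = 'a'
  Position 8 ('a'): matches sub[3] = 'a'
  Position 9 ('e'): no match needed
All 4 characters matched => is a subsequence

1


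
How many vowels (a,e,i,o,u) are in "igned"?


Input: igned
Checking each character:
  'i' at position 0: vowel (running total: 1)
  'g' at position 1: consonant
  'n' at position 2: consonant
  'e' at position 3: vowel (running total: 2)
  'd' at position 4: consonant
Total vowels: 2

2


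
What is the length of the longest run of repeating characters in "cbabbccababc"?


Input: "cbabbccababc"
Scanning for longest run:
  Position 1 ('b'): new char, reset run to 1
  Position 2 ('a'): new char, reset run to 1
  Position 3 ('b'): new char, reset run to 1
  Position 4 ('b'): continues run of 'b', length=2
  Position 5 ('c'): new char, reset run to 1
  Position 6 ('c'): continues run of 'c', length=2
  Position 7 ('a'): new char, reset run to 1
  Position 8 ('b'): new char, reset run to 1
  Position 9 ('a'): new char, reset run to 1
  Position 10 ('b'): new char, reset run to 1
  Position 11 ('c'): new char, reset run to 1
Longest run: 'b' with length 2

2


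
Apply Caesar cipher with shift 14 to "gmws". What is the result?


Caesar cipher: shift "gmws" by 14
  'g' (pos 6) + 14 = pos 20 = 'u'
  'm' (pos 12) + 14 = pos 0 = 'a'
  'w' (pos 22) + 14 = pos 10 = 'k'
  's' (pos 18) + 14 = pos 6 = 'g'
Result: uakg

uakg


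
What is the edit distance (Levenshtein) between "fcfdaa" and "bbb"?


Computing edit distance: "fcfdaa" -> "bbb"
DP table:
           b    b    b
      0    1    2    3
  f   1    1    2    3
  c   2    2    2    3
  f   3    3    3    3
  d   4    4    4    4
  a   5    5    5    5
  a   6    6    6    6
Edit distance = dp[6][3] = 6

6


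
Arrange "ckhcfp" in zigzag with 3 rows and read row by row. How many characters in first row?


Zigzag "ckhcfp" into 3 rows:
Placing characters:
  'c' => row 0
  'k' => row 1
  'h' => row 2
  'c' => row 1
  'f' => row 0
  'p' => row 1
Rows:
  Row 0: "cf"
  Row 1: "kcp"
  Row 2: "h"
First row length: 2

2


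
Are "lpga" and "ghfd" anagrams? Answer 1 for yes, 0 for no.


Strings: "lpga", "ghfd"
Sorted first:  aglp
Sorted second: dfgh
Differ at position 0: 'a' vs 'd' => not anagrams

0


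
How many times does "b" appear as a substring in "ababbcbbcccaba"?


Searching for "b" in "ababbcbbcccaba"
Scanning each position:
  Position 0: "a" => no
  Position 1: "b" => MATCH
  Position 2: "a" => no
  Position 3: "b" => MATCH
  Position 4: "b" => MATCH
  Position 5: "c" => no
  Position 6: "b" => MATCH
  Position 7: "b" => MATCH
  Position 8: "c" => no
  Position 9: "c" => no
  Position 10: "c" => no
  Position 11: "a" => no
  Position 12: "b" => MATCH
  Position 13: "a" => no
Total occurrences: 6

6


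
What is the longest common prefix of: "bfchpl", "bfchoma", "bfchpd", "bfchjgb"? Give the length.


Words: bfchpl, bfchoma, bfchpd, bfchjgb
  Position 0: all 'b' => match
  Position 1: all 'f' => match
  Position 2: all 'c' => match
  Position 3: all 'h' => match
  Position 4: ('p', 'o', 'p', 'j') => mismatch, stop
LCP = "bfch" (length 4)

4


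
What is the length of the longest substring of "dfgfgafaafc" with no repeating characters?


Input: "dfgfgafaafc"
Sliding window (track last position of each char):
  Position 0 ('d'): window [0,0] length 1 -- new best
  Position 1 ('f'): window [0,1] length 2 -- new best
  Position 2 ('g'): window [0,2] length 3 -- new best
  Position 3 ('f'): repeat (last at 1), move window start to 2
  Position 3 ('f'): window [2,3] length 2
  Position 4 ('g'): repeat (last at 2), move window start to 3
  Position 4 ('g'): window [3,4] length 2
  Position 5 ('a'): window [3,5] length 3
  Position 6 ('f'): repeat (last at 3), move window start to 4
  Position 6 ('f'): window [4,6] length 3
  Position 7 ('a'): repeat (last at 5), move window start to 6
  Position 7 ('a'): window [6,7] length 2
  Position 8 ('a'): repeat (last at 7), move window start to 8
  Position 8 ('a'): window [8,8] length 1
  Position 9 ('f'): window [8,9] length 2
  Position 10 ('c'): window [8,10] length 3
Longest substring with no repeats: "dfg" with length 3

3


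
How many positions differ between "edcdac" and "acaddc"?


Comparing "edcdac" and "acaddc" position by position:
  Position 0: 'e' vs 'a' => DIFFER
  Position 1: 'd' vs 'c' => DIFFER
  Position 2: 'c' vs 'a' => DIFFER
  Position 3: 'd' vs 'd' => same
  Position 4: 'a' vs 'd' => DIFFER
  Position 5: 'c' vs 'c' => same
Positions that differ: 4

4


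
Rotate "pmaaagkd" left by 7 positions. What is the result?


Input: "pmaaagkd", rotate left by 7
First 7 characters: "pmaaagk"
Remaining characters: "d"
Concatenate remaining + first: "d" + "pmaaagk" = "dpmaaagk"

dpmaaagk


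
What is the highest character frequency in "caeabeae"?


Input: caeabeae
Character counts:
  'a': 3
  'b': 1
  'c': 1
  'e': 3
Maximum frequency: 3

3


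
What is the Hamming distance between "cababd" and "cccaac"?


Comparing "cababd" and "cccaac" position by position:
  Position 0: 'c' vs 'c' => same
  Position 1: 'a' vs 'c' => differ
  Position 2: 'b' vs 'c' => differ
  Position 3: 'a' vs 'a' => same
  Position 4: 'b' vs 'a' => differ
  Position 5: 'd' vs 'c' => differ
Total differences (Hamming distance): 4

4


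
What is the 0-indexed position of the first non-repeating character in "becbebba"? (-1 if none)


Input: becbebba
Character frequencies:
  'a': 1
  'b': 4
  'c': 1
  'e': 2
Scanning left to right for freq == 1:
  Position 0 ('b'): freq=4, skip
  Position 1 ('e'): freq=2, skip
  Position 2 ('c'): unique! => answer = 2

2


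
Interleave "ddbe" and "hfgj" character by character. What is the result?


Interleaving "ddbe" and "hfgj":
  Position 0: 'd' from first, 'h' from second => "dh"
  Position 1: 'd' from first, 'f' from second => "df"
  Position 2: 'b' from first, 'g' from second => "bg"
  Position 3: 'e' from first, 'j' from second => "ej"
Result: dhdfbgej

dhdfbgej


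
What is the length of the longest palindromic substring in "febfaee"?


Input: "febfaee"
Checking substrings for palindromes:
  [5:7] "ee" (len 2) => palindrome
Longest palindromic substring: "ee" with length 2

2


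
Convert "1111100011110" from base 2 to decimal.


Input: "1111100011110" in base 2
Positional expansion:
  Digit '1' (value 1) x 2^12 = 4096
  Digit '1' (value 1) x 2^11 = 2048
  Digit '1' (value 1) x 2^10 = 1024
  Digit '1' (value 1) x 2^9 = 512
  Digit '1' (value 1) x 2^8 = 256
  Digit '0' (value 0) x 2^7 = 0
  Digit '0' (value 0) x 2^6 = 0
  Digit '0' (value 0) x 2^5 = 0
  Digit '1' (value 1) x 2^4 = 16
  Digit '1' (value 1) x 2^3 = 8
  Digit '1' (value 1) x 2^2 = 4
  Digit '1' (value 1) x 2^1 = 2
  Digit '0' (value 0) x 2^0 = 0
Sum = 7966

7966


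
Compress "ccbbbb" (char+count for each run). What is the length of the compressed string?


Input: ccbbbb
Runs:
  'c' x 2 => "c2"
  'b' x 4 => "b4"
Compressed: "c2b4"
Compressed length: 4

4


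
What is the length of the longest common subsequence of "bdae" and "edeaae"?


LCS of "bdae" and "edeaae"
DP table:
           e    d    e    a    a    e
      0    0    0    0    0    0    0
  b   0    0    0    0    0    0    0
  d   0    0    1    1    1    1    1
  a   0    0    1    1    2    2    2
  e   0    1    1    2    2    2    3
LCS length = dp[4][6] = 3

3


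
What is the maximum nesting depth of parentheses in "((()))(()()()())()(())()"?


Input: "((()))(()()()())()(())()"
Tracking depth:
  Position 0 '(': depth becomes 1
  Position 1 '(': depth becomes 2
  Position 2 '(': depth becomes 3
  Position 3 ')': depth becomes 2
  Position 4 ')': depth becomes 1
  Position 5 ')': depth becomes 0
  Position 6 '(': depth becomes 1
  Position 7 '(': depth becomes 2
  Position 8 ')': depth becomes 1
  Position 9 '(': depth becomes 2
  Position 10 ')': depth becomes 1
  Position 11 '(': depth becomes 2
  Position 12 ')': depth becomes 1
  Position 13 '(': depth becomes 2
  Position 14 ')': depth becomes 1
  Position 15 ')': depth becomes 0
  Position 16 '(': depth becomes 1
  Position 17 ')': depth becomes 0
  Position 18 '(': depth becomes 1
  Position 19 '(': depth becomes 2
  Position 20 ')': depth becomes 1
  Position 21 ')': depth becomes 0
  Position 22 '(': depth becomes 1
  Position 23 ')': depth becomes 0
Maximum depth reached: 3

3


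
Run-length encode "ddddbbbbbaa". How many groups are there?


Input: ddddbbbbbaa
Scanning for consecutive runs:
  Group 1: 'd' x 4 (positions 0-3)
  Group 2: 'b' x 5 (positions 4-8)
  Group 3: 'a' x 2 (positions 9-10)
Total groups: 3

3


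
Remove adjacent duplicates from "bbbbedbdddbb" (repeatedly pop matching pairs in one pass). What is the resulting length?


Input: bbbbedbdddbb
Stack-based adjacent duplicate removal:
  Read 'b': push. Stack: b
  Read 'b': matches stack top 'b' => pop. Stack: (empty)
  Read 'b': push. Stack: b
  Read 'b': matches stack top 'b' => pop. Stack: (empty)
  Read 'e': push. Stack: e
  Read 'd': push. Stack: ed
  Read 'b': push. Stack: edb
  Read 'd': push. Stack: edbd
  Read 'd': matches stack top 'd' => pop. Stack: edb
  Read 'd': push. Stack: edbd
  Read 'b': push. Stack: edbdb
  Read 'b': matches stack top 'b' => pop. Stack: edbd
Final stack: "edbd" (length 4)

4


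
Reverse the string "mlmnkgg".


Input: mlmnkgg
Reading characters right to left:
  Position 6: 'g'
  Position 5: 'g'
  Position 4: 'k'
  Position 3: 'n'
  Position 2: 'm'
  Position 1: 'l'
  Position 0: 'm'
Reversed: ggknmlm

ggknmlm


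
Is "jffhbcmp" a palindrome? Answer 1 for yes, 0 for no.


Input: jffhbcmp
Reversed: pmcbhffj
  Compare pos 0 ('j') with pos 7 ('p'): MISMATCH
  Compare pos 1 ('f') with pos 6 ('m'): MISMATCH
  Compare pos 2 ('f') with pos 5 ('c'): MISMATCH
  Compare pos 3 ('h') with pos 4 ('b'): MISMATCH
Result: not a palindrome

0


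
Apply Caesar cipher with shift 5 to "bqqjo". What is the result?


Caesar cipher: shift "bqqjo" by 5
  'b' (pos 1) + 5 = pos 6 = 'g'
  'q' (pos 16) + 5 = pos 21 = 'v'
  'q' (pos 16) + 5 = pos 21 = 'v'
  'j' (pos 9) + 5 = pos 14 = 'o'
  'o' (pos 14) + 5 = pos 19 = 't'
Result: gvvot

gvvot


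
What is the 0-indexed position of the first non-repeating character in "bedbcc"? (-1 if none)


Input: bedbcc
Character frequencies:
  'b': 2
  'c': 2
  'd': 1
  'e': 1
Scanning left to right for freq == 1:
  Position 0 ('b'): freq=2, skip
  Position 1 ('e'): unique! => answer = 1

1


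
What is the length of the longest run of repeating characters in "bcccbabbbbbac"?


Input: "bcccbabbbbbac"
Scanning for longest run:
  Position 1 ('c'): new char, reset run to 1
  Position 2 ('c'): continues run of 'c', length=2
  Position 3 ('c'): continues run of 'c', length=3
  Position 4 ('b'): new char, reset run to 1
  Position 5 ('a'): new char, reset run to 1
  Position 6 ('b'): new char, reset run to 1
  Position 7 ('b'): continues run of 'b', length=2
  Position 8 ('b'): continues run of 'b', length=3
  Position 9 ('b'): continues run of 'b', length=4
  Position 10 ('b'): continues run of 'b', length=5
  Position 11 ('a'): new char, reset run to 1
  Position 12 ('c'): new char, reset run to 1
Longest run: 'b' with length 5

5


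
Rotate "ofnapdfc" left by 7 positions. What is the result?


Input: "ofnapdfc", rotate left by 7
First 7 characters: "ofnapdf"
Remaining characters: "c"
Concatenate remaining + first: "c" + "ofnapdf" = "cofnapdf"

cofnapdf


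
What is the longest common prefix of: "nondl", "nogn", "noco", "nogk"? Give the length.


Words: nondl, nogn, noco, nogk
  Position 0: all 'n' => match
  Position 1: all 'o' => match
  Position 2: ('n', 'g', 'c', 'g') => mismatch, stop
LCP = "no" (length 2)

2


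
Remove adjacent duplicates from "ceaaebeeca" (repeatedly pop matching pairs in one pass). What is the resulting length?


Input: ceaaebeeca
Stack-based adjacent duplicate removal:
  Read 'c': push. Stack: c
  Read 'e': push. Stack: ce
  Read 'a': push. Stack: cea
  Read 'a': matches stack top 'a' => pop. Stack: ce
  Read 'e': matches stack top 'e' => pop. Stack: c
  Read 'b': push. Stack: cb
  Read 'e': push. Stack: cbe
  Read 'e': matches stack top 'e' => pop. Stack: cb
  Read 'c': push. Stack: cbc
  Read 'a': push. Stack: cbca
Final stack: "cbca" (length 4)

4


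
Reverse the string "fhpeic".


Input: fhpeic
Reading characters right to left:
  Position 5: 'c'
  Position 4: 'i'
  Position 3: 'e'
  Position 2: 'p'
  Position 1: 'h'
  Position 0: 'f'
Reversed: ciephf

ciephf


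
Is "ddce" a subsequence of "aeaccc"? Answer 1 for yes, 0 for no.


Check if "ddce" is a subsequence of "aeaccc"
Greedy scan:
  Position 0 ('a'): no match needed
  Position 1 ('e'): no match needed
  Position 2 ('a'): no match needed
  Position 3 ('c'): no match needed
  Position 4 ('c'): no match needed
  Position 5 ('c'): no match needed
Only matched 0/4 characters => not a subsequence

0


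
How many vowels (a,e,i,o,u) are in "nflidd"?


Input: nflidd
Checking each character:
  'n' at position 0: consonant
  'f' at position 1: consonant
  'l' at position 2: consonant
  'i' at position 3: vowel (running total: 1)
  'd' at position 4: consonant
  'd' at position 5: consonant
Total vowels: 1

1


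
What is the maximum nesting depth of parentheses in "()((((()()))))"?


Input: "()((((()()))))"
Tracking depth:
  Position 0 '(': depth becomes 1
  Position 1 ')': depth becomes 0
  Position 2 '(': depth becomes 1
  Position 3 '(': depth becomes 2
  Position 4 '(': depth becomes 3
  Position 5 '(': depth becomes 4
  Position 6 '(': depth becomes 5
  Position 7 ')': depth becomes 4
  Position 8 '(': depth becomes 5
  Position 9 ')': depth becomes 4
  Position 10 ')': depth becomes 3
  Position 11 ')': depth becomes 2
  Position 12 ')': depth becomes 1
  Position 13 ')': depth becomes 0
Maximum depth reached: 5

5


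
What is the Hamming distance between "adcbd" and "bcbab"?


Comparing "adcbd" and "bcbab" position by position:
  Position 0: 'a' vs 'b' => differ
  Position 1: 'd' vs 'c' => differ
  Position 2: 'c' vs 'b' => differ
  Position 3: 'b' vs 'a' => differ
  Position 4: 'd' vs 'b' => differ
Total differences (Hamming distance): 5

5


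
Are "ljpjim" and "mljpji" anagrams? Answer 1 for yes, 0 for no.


Strings: "ljpjim", "mljpji"
Sorted first:  ijjlmp
Sorted second: ijjlmp
Sorted forms match => anagrams

1


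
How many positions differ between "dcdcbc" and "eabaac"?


Comparing "dcdcbc" and "eabaac" position by position:
  Position 0: 'd' vs 'e' => DIFFER
  Position 1: 'c' vs 'a' => DIFFER
  Position 2: 'd' vs 'b' => DIFFER
  Position 3: 'c' vs 'a' => DIFFER
  Position 4: 'b' vs 'a' => DIFFER
  Position 5: 'c' vs 'c' => same
Positions that differ: 5

5


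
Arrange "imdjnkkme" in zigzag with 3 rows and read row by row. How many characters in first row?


Zigzag "imdjnkkme" into 3 rows:
Placing characters:
  'i' => row 0
  'm' => row 1
  'd' => row 2
  'j' => row 1
  'n' => row 0
  'k' => row 1
  'k' => row 2
  'm' => row 1
  'e' => row 0
Rows:
  Row 0: "ine"
  Row 1: "mjkm"
  Row 2: "dk"
First row length: 3

3


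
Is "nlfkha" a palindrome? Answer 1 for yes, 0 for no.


Input: nlfkha
Reversed: ahkfln
  Compare pos 0 ('n') with pos 5 ('a'): MISMATCH
  Compare pos 1 ('l') with pos 4 ('h'): MISMATCH
  Compare pos 2 ('f') with pos 3 ('k'): MISMATCH
Result: not a palindrome

0


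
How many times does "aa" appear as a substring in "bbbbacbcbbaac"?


Searching for "aa" in "bbbbacbcbbaac"
Scanning each position:
  Position 0: "bb" => no
  Position 1: "bb" => no
  Position 2: "bb" => no
  Position 3: "ba" => no
  Position 4: "ac" => no
  Position 5: "cb" => no
  Position 6: "bc" => no
  Position 7: "cb" => no
  Position 8: "bb" => no
  Position 9: "ba" => no
  Position 10: "aa" => MATCH
  Position 11: "ac" => no
Total occurrences: 1

1


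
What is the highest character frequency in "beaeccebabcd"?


Input: beaeccebabcd
Character counts:
  'a': 2
  'b': 3
  'c': 3
  'd': 1
  'e': 3
Maximum frequency: 3

3


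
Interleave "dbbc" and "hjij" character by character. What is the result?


Interleaving "dbbc" and "hjij":
  Position 0: 'd' from first, 'h' from second => "dh"
  Position 1: 'b' from first, 'j' from second => "bj"
  Position 2: 'b' from first, 'i' from second => "bi"
  Position 3: 'c' from first, 'j' from second => "cj"
Result: dhbjbicj

dhbjbicj


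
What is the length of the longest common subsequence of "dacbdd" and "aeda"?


LCS of "dacbdd" and "aeda"
DP table:
           a    e    d    a
      0    0    0    0    0
  d   0    0    0    1    1
  a   0    1    1    1    2
  c   0    1    1    1    2
  b   0    1    1    1    2
  d   0    1    1    2    2
  d   0    1    1    2    2
LCS length = dp[6][4] = 2

2


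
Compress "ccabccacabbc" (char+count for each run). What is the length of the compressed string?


Input: ccabccacabbc
Runs:
  'c' x 2 => "c2"
  'a' x 1 => "a1"
  'b' x 1 => "b1"
  'c' x 2 => "c2"
  'a' x 1 => "a1"
  'c' x 1 => "c1"
  'a' x 1 => "a1"
  'b' x 2 => "b2"
  'c' x 1 => "c1"
Compressed: "c2a1b1c2a1c1a1b2c1"
Compressed length: 18

18


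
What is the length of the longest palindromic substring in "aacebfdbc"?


Input: "aacebfdbc"
Checking substrings for palindromes:
  [0:2] "aa" (len 2) => palindrome
Longest palindromic substring: "aa" with length 2

2


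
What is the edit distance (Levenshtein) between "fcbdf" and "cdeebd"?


Computing edit distance: "fcbdf" -> "cdeebd"
DP table:
           c    d    e    e    b    d
      0    1    2    3    4    5    6
  f   1    1    2    3    4    5    6
  c   2    1    2    3    4    5    6
  b   3    2    2    3    4    4    5
  d   4    3    2    3    4    5    4
  f   5    4    3    3    4    5    5
Edit distance = dp[5][6] = 5

5


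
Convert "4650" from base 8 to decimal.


Input: "4650" in base 8
Positional expansion:
  Digit '4' (value 4) x 8^3 = 2048
  Digit '6' (value 6) x 8^2 = 384
  Digit '5' (value 5) x 8^1 = 40
  Digit '0' (value 0) x 8^0 = 0
Sum = 2472

2472


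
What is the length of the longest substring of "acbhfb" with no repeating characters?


Input: "acbhfb"
Sliding window (track last position of each char):
  Position 0 ('a'): window [0,0] length 1 -- new best
  Position 1 ('c'): window [0,1] length 2 -- new best
  Position 2 ('b'): window [0,2] length 3 -- new best
  Position 3 ('h'): window [0,3] length 4 -- new best
  Position 4 ('f'): window [0,4] length 5 -- new best
  Position 5 ('b'): repeat (last at 2), move window start to 3
  Position 5 ('b'): window [3,5] length 3
Longest substring with no repeats: "acbhf" with length 5

5


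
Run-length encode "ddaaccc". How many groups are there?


Input: ddaaccc
Scanning for consecutive runs:
  Group 1: 'd' x 2 (positions 0-1)
  Group 2: 'a' x 2 (positions 2-3)
  Group 3: 'c' x 3 (positions 4-6)
Total groups: 3

3


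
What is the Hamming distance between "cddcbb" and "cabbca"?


Comparing "cddcbb" and "cabbca" position by position:
  Position 0: 'c' vs 'c' => same
  Position 1: 'd' vs 'a' => differ
  Position 2: 'd' vs 'b' => differ
  Position 3: 'c' vs 'b' => differ
  Position 4: 'b' vs 'c' => differ
  Position 5: 'b' vs 'a' => differ
Total differences (Hamming distance): 5

5


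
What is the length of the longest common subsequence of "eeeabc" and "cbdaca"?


LCS of "eeeabc" and "cbdaca"
DP table:
           c    b    d    a    c    a
      0    0    0    0    0    0    0
  e   0    0    0    0    0    0    0
  e   0    0    0    0    0    0    0
  e   0    0    0    0    0    0    0
  a   0    0    0    0    1    1    1
  b   0    0    1    1    1    1    1
  c   0    1    1    1    1    2    2
LCS length = dp[6][6] = 2

2


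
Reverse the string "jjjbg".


Input: jjjbg
Reading characters right to left:
  Position 4: 'g'
  Position 3: 'b'
  Position 2: 'j'
  Position 1: 'j'
  Position 0: 'j'
Reversed: gbjjj

gbjjj


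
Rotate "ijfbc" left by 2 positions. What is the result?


Input: "ijfbc", rotate left by 2
First 2 characters: "ij"
Remaining characters: "fbc"
Concatenate remaining + first: "fbc" + "ij" = "fbcij"

fbcij


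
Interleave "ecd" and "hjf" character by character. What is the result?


Interleaving "ecd" and "hjf":
  Position 0: 'e' from first, 'h' from second => "eh"
  Position 1: 'c' from first, 'j' from second => "cj"
  Position 2: 'd' from first, 'f' from second => "df"
Result: ehcjdf

ehcjdf


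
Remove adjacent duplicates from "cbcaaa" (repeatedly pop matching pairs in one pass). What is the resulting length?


Input: cbcaaa
Stack-based adjacent duplicate removal:
  Read 'c': push. Stack: c
  Read 'b': push. Stack: cb
  Read 'c': push. Stack: cbc
  Read 'a': push. Stack: cbca
  Read 'a': matches stack top 'a' => pop. Stack: cbc
  Read 'a': push. Stack: cbca
Final stack: "cbca" (length 4)

4


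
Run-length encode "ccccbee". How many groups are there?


Input: ccccbee
Scanning for consecutive runs:
  Group 1: 'c' x 4 (positions 0-3)
  Group 2: 'b' x 1 (positions 4-4)
  Group 3: 'e' x 2 (positions 5-6)
Total groups: 3

3


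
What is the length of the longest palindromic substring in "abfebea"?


Input: "abfebea"
Checking substrings for palindromes:
  [3:6] "ebe" (len 3) => palindrome
Longest palindromic substring: "ebe" with length 3

3


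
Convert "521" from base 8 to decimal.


Input: "521" in base 8
Positional expansion:
  Digit '5' (value 5) x 8^2 = 320
  Digit '2' (value 2) x 8^1 = 16
  Digit '1' (value 1) x 8^0 = 1
Sum = 337

337


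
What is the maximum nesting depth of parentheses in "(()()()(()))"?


Input: "(()()()(()))"
Tracking depth:
  Position 0 '(': depth becomes 1
  Position 1 '(': depth becomes 2
  Position 2 ')': depth becomes 1
  Position 3 '(': depth becomes 2
  Position 4 ')': depth becomes 1
  Position 5 '(': depth becomes 2
  Position 6 ')': depth becomes 1
  Position 7 '(': depth becomes 2
  Position 8 '(': depth becomes 3
  Position 9 ')': depth becomes 2
  Position 10 ')': depth becomes 1
  Position 11 ')': depth becomes 0
Maximum depth reached: 3

3


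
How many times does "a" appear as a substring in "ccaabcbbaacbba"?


Searching for "a" in "ccaabcbbaacbba"
Scanning each position:
  Position 0: "c" => no
  Position 1: "c" => no
  Position 2: "a" => MATCH
  Position 3: "a" => MATCH
  Position 4: "b" => no
  Position 5: "c" => no
  Position 6: "b" => no
  Position 7: "b" => no
  Position 8: "a" => MATCH
  Position 9: "a" => MATCH
  Position 10: "c" => no
  Position 11: "b" => no
  Position 12: "b" => no
  Position 13: "a" => MATCH
Total occurrences: 5

5


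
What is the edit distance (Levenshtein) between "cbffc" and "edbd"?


Computing edit distance: "cbffc" -> "edbd"
DP table:
           e    d    b    d
      0    1    2    3    4
  c   1    1    2    3    4
  b   2    2    2    2    3
  f   3    3    3    3    3
  f   4    4    4    4    4
  c   5    5    5    5    5
Edit distance = dp[5][4] = 5

5


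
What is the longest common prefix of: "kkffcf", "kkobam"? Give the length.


Words: kkffcf, kkobam
  Position 0: all 'k' => match
  Position 1: all 'k' => match
  Position 2: ('f', 'o') => mismatch, stop
LCP = "kk" (length 2)

2


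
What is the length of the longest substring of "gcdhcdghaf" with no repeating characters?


Input: "gcdhcdghaf"
Sliding window (track last position of each char):
  Position 0 ('g'): window [0,0] length 1 -- new best
  Position 1 ('c'): window [0,1] length 2 -- new best
  Position 2 ('d'): window [0,2] length 3 -- new best
  Position 3 ('h'): window [0,3] length 4 -- new best
  Position 4 ('c'): repeat (last at 1), move window start to 2
  Position 4 ('c'): window [2,4] length 3
  Position 5 ('d'): repeat (last at 2), move window start to 3
  Position 5 ('d'): window [3,5] length 3
  Position 6 ('g'): window [3,6] length 4
  Position 7 ('h'): repeat (last at 3), move window start to 4
  Position 7 ('h'): window [4,7] length 4
  Position 8 ('a'): window [4,8] length 5 -- new best
  Position 9 ('f'): window [4,9] length 6 -- new best
Longest substring with no repeats: "cdghaf" with length 6

6


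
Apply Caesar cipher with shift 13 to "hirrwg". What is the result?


Caesar cipher: shift "hirrwg" by 13
  'h' (pos 7) + 13 = pos 20 = 'u'
  'i' (pos 8) + 13 = pos 21 = 'v'
  'r' (pos 17) + 13 = pos 4 = 'e'
  'r' (pos 17) + 13 = pos 4 = 'e'
  'w' (pos 22) + 13 = pos 9 = 'j'
  'g' (pos 6) + 13 = pos 19 = 't'
Result: uveejt

uveejt


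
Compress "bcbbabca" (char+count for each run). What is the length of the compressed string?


Input: bcbbabca
Runs:
  'b' x 1 => "b1"
  'c' x 1 => "c1"
  'b' x 2 => "b2"
  'a' x 1 => "a1"
  'b' x 1 => "b1"
  'c' x 1 => "c1"
  'a' x 1 => "a1"
Compressed: "b1c1b2a1b1c1a1"
Compressed length: 14

14


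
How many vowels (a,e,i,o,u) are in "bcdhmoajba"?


Input: bcdhmoajba
Checking each character:
  'b' at position 0: consonant
  'c' at position 1: consonant
  'd' at position 2: consonant
  'h' at position 3: consonant
  'm' at position 4: consonant
  'o' at position 5: vowel (running total: 1)
  'a' at position 6: vowel (running total: 2)
  'j' at position 7: consonant
  'b' at position 8: consonant
  'a' at position 9: vowel (running total: 3)
Total vowels: 3

3


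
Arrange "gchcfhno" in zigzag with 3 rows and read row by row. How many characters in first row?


Zigzag "gchcfhno" into 3 rows:
Placing characters:
  'g' => row 0
  'c' => row 1
  'h' => row 2
  'c' => row 1
  'f' => row 0
  'h' => row 1
  'n' => row 2
  'o' => row 1
Rows:
  Row 0: "gf"
  Row 1: "ccho"
  Row 2: "hn"
First row length: 2

2


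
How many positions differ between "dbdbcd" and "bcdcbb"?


Comparing "dbdbcd" and "bcdcbb" position by position:
  Position 0: 'd' vs 'b' => DIFFER
  Position 1: 'b' vs 'c' => DIFFER
  Position 2: 'd' vs 'd' => same
  Position 3: 'b' vs 'c' => DIFFER
  Position 4: 'c' vs 'b' => DIFFER
  Position 5: 'd' vs 'b' => DIFFER
Positions that differ: 5

5


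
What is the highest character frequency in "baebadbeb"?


Input: baebadbeb
Character counts:
  'a': 2
  'b': 4
  'd': 1
  'e': 2
Maximum frequency: 4

4


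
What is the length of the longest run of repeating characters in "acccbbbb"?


Input: "acccbbbb"
Scanning for longest run:
  Position 1 ('c'): new char, reset run to 1
  Position 2 ('c'): continues run of 'c', length=2
  Position 3 ('c'): continues run of 'c', length=3
  Position 4 ('b'): new char, reset run to 1
  Position 5 ('b'): continues run of 'b', length=2
  Position 6 ('b'): continues run of 'b', length=3
  Position 7 ('b'): continues run of 'b', length=4
Longest run: 'b' with length 4

4


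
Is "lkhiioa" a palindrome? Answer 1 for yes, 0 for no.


Input: lkhiioa
Reversed: aoiihkl
  Compare pos 0 ('l') with pos 6 ('a'): MISMATCH
  Compare pos 1 ('k') with pos 5 ('o'): MISMATCH
  Compare pos 2 ('h') with pos 4 ('i'): MISMATCH
Result: not a palindrome

0


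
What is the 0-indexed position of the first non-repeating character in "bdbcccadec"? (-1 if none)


Input: bdbcccadec
Character frequencies:
  'a': 1
  'b': 2
  'c': 4
  'd': 2
  'e': 1
Scanning left to right for freq == 1:
  Position 0 ('b'): freq=2, skip
  Position 1 ('d'): freq=2, skip
  Position 2 ('b'): freq=2, skip
  Position 3 ('c'): freq=4, skip
  Position 4 ('c'): freq=4, skip
  Position 5 ('c'): freq=4, skip
  Position 6 ('a'): unique! => answer = 6

6


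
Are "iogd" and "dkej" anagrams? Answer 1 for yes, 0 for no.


Strings: "iogd", "dkej"
Sorted first:  dgio
Sorted second: dejk
Differ at position 1: 'g' vs 'e' => not anagrams

0


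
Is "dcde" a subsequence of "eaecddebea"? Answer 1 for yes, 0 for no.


Check if "dcde" is a subsequence of "eaecddebea"
Greedy scan:
  Position 0 ('e'): no match needed
  Position 1 ('a'): no match needed
  Position 2 ('e'): no match needed
  Position 3 ('c'): no match needed
  Position 4 ('d'): matches sub[0] = 'd'
  Position 5 ('d'): no match needed
  Position 6 ('e'): no match needed
  Position 7 ('b'): no match needed
  Position 8 ('e'): no match needed
  Position 9 ('a'): no match needed
Only matched 1/4 characters => not a subsequence

0


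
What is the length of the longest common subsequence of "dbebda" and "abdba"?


LCS of "dbebda" and "abdba"
DP table:
           a    b    d    b    a
      0    0    0    0    0    0
  d   0    0    0    1    1    1
  b   0    0    1    1    2    2
  e   0    0    1    1    2    2
  b   0    0    1    1    2    2
  d   0    0    1    2    2    2
  a   0    1    1    2    2    3
LCS length = dp[6][5] = 3

3


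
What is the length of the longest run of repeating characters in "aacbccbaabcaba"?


Input: "aacbccbaabcaba"
Scanning for longest run:
  Position 1 ('a'): continues run of 'a', length=2
  Position 2 ('c'): new char, reset run to 1
  Position 3 ('b'): new char, reset run to 1
  Position 4 ('c'): new char, reset run to 1
  Position 5 ('c'): continues run of 'c', length=2
  Position 6 ('b'): new char, reset run to 1
  Position 7 ('a'): new char, reset run to 1
  Position 8 ('a'): continues run of 'a', length=2
  Position 9 ('b'): new char, reset run to 1
  Position 10 ('c'): new char, reset run to 1
  Position 11 ('a'): new char, reset run to 1
  Position 12 ('b'): new char, reset run to 1
  Position 13 ('a'): new char, reset run to 1
Longest run: 'a' with length 2

2


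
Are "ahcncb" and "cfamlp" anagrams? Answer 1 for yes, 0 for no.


Strings: "ahcncb", "cfamlp"
Sorted first:  abcchn
Sorted second: acflmp
Differ at position 1: 'b' vs 'c' => not anagrams

0


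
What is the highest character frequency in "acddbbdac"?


Input: acddbbdac
Character counts:
  'a': 2
  'b': 2
  'c': 2
  'd': 3
Maximum frequency: 3

3


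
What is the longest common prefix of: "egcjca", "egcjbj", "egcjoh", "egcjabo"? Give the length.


Words: egcjca, egcjbj, egcjoh, egcjabo
  Position 0: all 'e' => match
  Position 1: all 'g' => match
  Position 2: all 'c' => match
  Position 3: all 'j' => match
  Position 4: ('c', 'b', 'o', 'a') => mismatch, stop
LCP = "egcj" (length 4)

4


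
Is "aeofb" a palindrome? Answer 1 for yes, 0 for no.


Input: aeofb
Reversed: bfoea
  Compare pos 0 ('a') with pos 4 ('b'): MISMATCH
  Compare pos 1 ('e') with pos 3 ('f'): MISMATCH
Result: not a palindrome

0


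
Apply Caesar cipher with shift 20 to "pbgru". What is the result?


Caesar cipher: shift "pbgru" by 20
  'p' (pos 15) + 20 = pos 9 = 'j'
  'b' (pos 1) + 20 = pos 21 = 'v'
  'g' (pos 6) + 20 = pos 0 = 'a'
  'r' (pos 17) + 20 = pos 11 = 'l'
  'u' (pos 20) + 20 = pos 14 = 'o'
Result: jvalo

jvalo


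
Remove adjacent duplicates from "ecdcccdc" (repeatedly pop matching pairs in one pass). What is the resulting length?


Input: ecdcccdc
Stack-based adjacent duplicate removal:
  Read 'e': push. Stack: e
  Read 'c': push. Stack: ec
  Read 'd': push. Stack: ecd
  Read 'c': push. Stack: ecdc
  Read 'c': matches stack top 'c' => pop. Stack: ecd
  Read 'c': push. Stack: ecdc
  Read 'd': push. Stack: ecdcd
  Read 'c': push. Stack: ecdcdc
Final stack: "ecdcdc" (length 6)

6


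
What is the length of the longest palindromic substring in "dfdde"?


Input: "dfdde"
Checking substrings for palindromes:
  [0:3] "dfd" (len 3) => palindrome
  [2:4] "dd" (len 2) => palindrome
Longest palindromic substring: "dfd" with length 3

3


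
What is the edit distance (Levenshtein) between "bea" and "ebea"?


Computing edit distance: "bea" -> "ebea"
DP table:
           e    b    e    a
      0    1    2    3    4
  b   1    1    1    2    3
  e   2    1    2    1    2
  a   3    2    2    2    1
Edit distance = dp[3][4] = 1

1


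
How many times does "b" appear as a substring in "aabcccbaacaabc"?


Searching for "b" in "aabcccbaacaabc"
Scanning each position:
  Position 0: "a" => no
  Position 1: "a" => no
  Position 2: "b" => MATCH
  Position 3: "c" => no
  Position 4: "c" => no
  Position 5: "c" => no
  Position 6: "b" => MATCH
  Position 7: "a" => no
  Position 8: "a" => no
  Position 9: "c" => no
  Position 10: "a" => no
  Position 11: "a" => no
  Position 12: "b" => MATCH
  Position 13: "c" => no
Total occurrences: 3

3


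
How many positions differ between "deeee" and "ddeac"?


Comparing "deeee" and "ddeac" position by position:
  Position 0: 'd' vs 'd' => same
  Position 1: 'e' vs 'd' => DIFFER
  Position 2: 'e' vs 'e' => same
  Position 3: 'e' vs 'a' => DIFFER
  Position 4: 'e' vs 'c' => DIFFER
Positions that differ: 3

3


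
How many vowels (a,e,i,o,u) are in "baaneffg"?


Input: baaneffg
Checking each character:
  'b' at position 0: consonant
  'a' at position 1: vowel (running total: 1)
  'a' at position 2: vowel (running total: 2)
  'n' at position 3: consonant
  'e' at position 4: vowel (running total: 3)
  'f' at position 5: consonant
  'f' at position 6: consonant
  'g' at position 7: consonant
Total vowels: 3

3


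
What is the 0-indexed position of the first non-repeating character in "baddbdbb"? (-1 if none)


Input: baddbdbb
Character frequencies:
  'a': 1
  'b': 4
  'd': 3
Scanning left to right for freq == 1:
  Position 0 ('b'): freq=4, skip
  Position 1 ('a'): unique! => answer = 1

1


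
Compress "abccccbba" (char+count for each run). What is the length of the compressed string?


Input: abccccbba
Runs:
  'a' x 1 => "a1"
  'b' x 1 => "b1"
  'c' x 4 => "c4"
  'b' x 2 => "b2"
  'a' x 1 => "a1"
Compressed: "a1b1c4b2a1"
Compressed length: 10

10


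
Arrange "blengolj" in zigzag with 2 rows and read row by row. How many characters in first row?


Zigzag "blengolj" into 2 rows:
Placing characters:
  'b' => row 0
  'l' => row 1
  'e' => row 0
  'n' => row 1
  'g' => row 0
  'o' => row 1
  'l' => row 0
  'j' => row 1
Rows:
  Row 0: "begl"
  Row 1: "lnoj"
First row length: 4

4


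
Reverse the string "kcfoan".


Input: kcfoan
Reading characters right to left:
  Position 5: 'n'
  Position 4: 'a'
  Position 3: 'o'
  Position 2: 'f'
  Position 1: 'c'
  Position 0: 'k'
Reversed: naofck

naofck


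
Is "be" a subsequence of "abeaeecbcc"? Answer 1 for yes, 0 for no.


Check if "be" is a subsequence of "abeaeecbcc"
Greedy scan:
  Position 0 ('a'): no match needed
  Position 1 ('b'): matches sub[0] = 'b'
  Position 2 ('e'): matches sub[1] = 'e'
  Position 3 ('a'): no match needed
  Position 4 ('e'): no match needed
  Position 5 ('e'): no match needed
  Position 6 ('c'): no match needed
  Position 7 ('b'): no match needed
  Position 8 ('c'): no match needed
  Position 9 ('c'): no match needed
All 2 characters matched => is a subsequence

1


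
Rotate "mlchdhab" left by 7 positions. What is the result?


Input: "mlchdhab", rotate left by 7
First 7 characters: "mlchdha"
Remaining characters: "b"
Concatenate remaining + first: "b" + "mlchdha" = "bmlchdha"

bmlchdha
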